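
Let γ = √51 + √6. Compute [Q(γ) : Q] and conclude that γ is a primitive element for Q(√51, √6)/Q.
[Q(γ) : Q] = 4 (equivalently, Q(γ) = Q(√51, √6))

Obviously Q(γ) ⊆ Q(√51, √6), and [Q(√51, √6):Q] = 4 (since 51, 6 are distinct squarefree integers > 1 with 306 not a perfect square). To show equality we compute the minimal polynomial of γ. From γ = √51 + √6: γ^2 = 51 + 2√(306) + 6 = 57 + 2√(306), so γ^2 - 57 = 2√(306); squaring, (γ^2 - 57)^2 = 4·306, i.e. γ^4 - 114γ^2 + 3249 - 1224 = 0, i.e. γ^4 - 114γ^2 + 2025 = 0. So γ is a root of x^4 - 114x^2 + 2025. This polynomial is irreducible over Q: it has no rational root (each ±√51 ± √6 is irrational), and any factorization into two quadratics over Q would force √(306) ∈ Q (pairing opposite roots) or √51, √6 ∈ Q (other pairings), all impossible. Hence [Q(γ):Q] = 4 = [Q(√51, √6):Q], so Q(γ) = Q(√51, √6).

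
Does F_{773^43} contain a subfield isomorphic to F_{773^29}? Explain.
No: F_{773^29} is not a subfield of F_{773^43}

F_{p^m} embeds in F_{p^n} iff m | n. Here 29 ∤ 43 (since 43 = 1·29 + 14 with remainder 14 ≠ 0), so F_{773^29} is not a subfield of F_{773^43}. Equivalently: if it were, the tower law would give 29 = [F_{773^29}:F_773] dividing [F_{773^43}:F_773] = 43, contradiction.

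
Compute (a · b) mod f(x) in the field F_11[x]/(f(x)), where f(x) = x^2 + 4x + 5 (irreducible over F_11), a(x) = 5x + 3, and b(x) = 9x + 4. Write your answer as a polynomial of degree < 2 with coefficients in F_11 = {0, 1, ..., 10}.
a · b ≡ 10x + 7 (mod f(x))

Multiply in F_11[x]: a(x)·b(x) = (5x + 3)·(9x + 4) = x^2 + 3x + 1. This has degree ≥ 2, so divide by f(x) over F_11: x^2 + 3x + 1 = (1)·(x^2 + 4x + 5) + (10x + 7). Hence a·b ≡ 10x + 7 (mod f). (F_11[x]/(f) is a field with 11^2 = 121 elements since f is irreducible of degree 2.)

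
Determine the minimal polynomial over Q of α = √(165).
m_α(x) = x^2 - 165

α satisfies α^2 - 165 = 0, so x^2 - 165 annihilates α. Since d = 165 is squarefree and ≠ 1, it is not a perfect square in Q, so x^2 - 165 has no rational root and is therefore irreducible over Q (a degree-2 polynomial over a field is irreducible iff it has no root). Hence m_α(x) = x^2 - 165.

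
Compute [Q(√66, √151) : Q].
[Q(√66, √151) : Q] = 4

[Q(√66):Q] = 2 (min poly x^2 - 66, irreducible since 66 is squarefree > 1). For the top step, suppose √151 ∈ Q(√66), say √151 = c + d√66 with c, d ∈ Q. Squaring: 151 = c^2 + 66d^2 + 2cd√66. Since √66 ∉ Q this forces 2cd = 0. If d = 0 then √151 = c ∈ Q, contradicting 151 squarefree > 1. If c = 0 then 151 = 66d^2, so 66·151 = (66d)^2 is a perfect square in Q — but 66·151 = 9966 is not a perfect square (since 66 and 151 are distinct squarefree integers). Contradiction. Hence √151 ∉ Q(√66), so x^2 - 151 stays irreducible over Q(√66) and [Q(√66, √151) : Q(√66)] = 2. By the tower law, [Q(√66, √151) : Q] = 2 · 2 = 4.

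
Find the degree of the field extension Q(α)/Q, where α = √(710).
[Q(α):Q] = 2

[Q(α):Q] equals the degree of the minimal polynomial of α. Here α^2 = 710 and x^2 - 710 is irreducible (d = 710 is squarefree, ≠ 1, hence not a square), so deg(m_α) = 2. Thus [Q(α):Q] = 2.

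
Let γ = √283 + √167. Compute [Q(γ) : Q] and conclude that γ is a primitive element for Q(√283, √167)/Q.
[Q(γ) : Q] = 4 (equivalently, Q(γ) = Q(√283, √167))

Obviously Q(γ) ⊆ Q(√283, √167), and [Q(√283, √167):Q] = 4 (since 283, 167 are distinct squarefree integers > 1 with 47261 not a perfect square). To show equality we compute the minimal polynomial of γ. From γ = √283 + √167: γ^2 = 283 + 2√(47261) + 167 = 450 + 2√(47261), so γ^2 - 450 = 2√(47261); squaring, (γ^2 - 450)^2 = 4·47261, i.e. γ^4 - 900γ^2 + 202500 - 189044 = 0, i.e. γ^4 - 900γ^2 + 13456 = 0. So γ is a root of x^4 - 900x^2 + 13456. This polynomial is irreducible over Q: it has no rational root (each ±√283 ± √167 is irrational), and any factorization into two quadratics over Q would force √(47261) ∈ Q (pairing opposite roots) or √283, √167 ∈ Q (other pairings), all impossible. Hence [Q(γ):Q] = 4 = [Q(√283, √167):Q], so Q(γ) = Q(√283, √167).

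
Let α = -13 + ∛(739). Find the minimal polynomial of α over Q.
m_α(x) = x^3 + 39x^2 + 507x + 1458

Set β = α + 13 = ∛(739), so β^3 = 739. Then (α + 13)^3 - 739 = 0, i.e. α is a root of g(x) = (x + 13)^3 - 739 = x^3 + 39x^2 + 507x + 1458. Since g(x) = h(x + 13) where h(x) = x^3 - 739, and h is irreducible over Q (because 739 is not a perfect cube, so h has no rational root, and a monic cubic with no rational root is irreducible), g is also irreducible (irreducibility is preserved under the substitution x → x + 13). Hence m_α(x) = x^3 + 39x^2 + 507x + 1458.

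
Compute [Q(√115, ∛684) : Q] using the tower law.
[Q(√115, ∛684) : Q] = 6

Let L = Q(√115, ∛684). Since Q(√115) ⊂ L and [Q(√115):Q] = 2, the tower law gives 2 | [L:Q]. Likewise Q(∛684) ⊂ L with [Q(∛684):Q] = 3 (because 684 is not a perfect cube), so 3 | [L:Q]. As gcd(2,3) = 1, [L:Q] is divisible by 6. Conversely L is generated over Q by √115 and ∛684, so [L:Q] ≤ 2·3 = 6. Therefore [Q(√115, ∛684) : Q] = 6.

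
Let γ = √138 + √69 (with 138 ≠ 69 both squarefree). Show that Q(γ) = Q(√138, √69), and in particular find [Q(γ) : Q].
[Q(γ) : Q] = 4 (equivalently, Q(γ) = Q(√138, √69))

Obviously Q(γ) ⊆ Q(√138, √69), and [Q(√138, √69):Q] = 4 (since 138, 69 are distinct squarefree integers > 1 with 9522 not a perfect square). To show equality we compute the minimal polynomial of γ. From γ = √138 + √69: γ^2 = 138 + 2√(9522) + 69 = 207 + 2√(9522), so γ^2 - 207 = 2√(9522); squaring, (γ^2 - 207)^2 = 4·9522, i.e. γ^4 - 414γ^2 + 42849 - 38088 = 0, i.e. γ^4 - 414γ^2 + 4761 = 0. So γ is a root of x^4 - 414x^2 + 4761. This polynomial is irreducible over Q: it has no rational root (each ±√138 ± √69 is irrational), and any factorization into two quadratics over Q would force √(9522) ∈ Q (pairing opposite roots) or √138, √69 ∈ Q (other pairings), all impossible. Hence [Q(γ):Q] = 4 = [Q(√138, √69):Q], so Q(γ) = Q(√138, √69).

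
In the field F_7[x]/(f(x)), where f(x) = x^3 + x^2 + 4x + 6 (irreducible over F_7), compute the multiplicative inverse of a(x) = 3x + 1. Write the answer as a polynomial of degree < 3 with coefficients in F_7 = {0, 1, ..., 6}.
a(x)^(-1) ≡ 6x^2 + 4x + 4 (mod f(x))

Since f is irreducible over F_7, F_7[x]/(f) is a field and a(x) ≠ 0 has an inverse. Apply the extended Euclidean algorithm to f(x) and a(x) in F_7[x]: f(x) = (5x^2 + x + 1)·a(x) + (5). The last nonzero remainder is the constant 5 = gcd(f, a) in F_7. Back-substituting through the division chain expresses 5 = s(x)·a(x) + t(x)·f(x) with s(x) ≡ 2x^2 + 6x + 6 (mod f), so (2x^2 + 6x + 6)·a(x) ≡ 5 (mod f). Multiplying by 5^(-1) ≡ 3 in F_7 gives a(x)^(-1) ≡ 3·(2x^2 + 6x + 6) ≡ 6x^2 + 4x + 4 (mod f). Check: (3x + 1)·(6x^2 + 4x + 4) = 4x^3 + 4x^2 + 2x + 4 ≡ 1 (mod x^3 + x^2 + 4x + 6).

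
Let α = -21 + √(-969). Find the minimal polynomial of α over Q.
m_α(x) = x^2 + 42x + 1410

From α + 21 = √(-969), squaring gives (α + 21)^2 = -969, i.e. α^2 + 42α + 441 = -969, so α^2 + 42α + 1410 = 0. The discriminant of x^2 + 42x + 1410 is (42)^2 - 4·(1410) = 1764 - 5640 = -3876, and 4·(-969) is not a perfect square in Q since -969 is squarefree and ≠ 1. Hence x^2 + 42x + 1410 is irreducible over Q and is the minimal polynomial of α.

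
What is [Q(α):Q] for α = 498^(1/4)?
[Q(α):Q] = 4

α is a root of x^4 - 498. By Eisenstein's criterion at the prime p = 2 (which divides the constant term 498 but p^2 = 4 does not, since 498 is squarefree), x^4 - 498 is irreducible over Q. Hence [Q(α):Q] = 4.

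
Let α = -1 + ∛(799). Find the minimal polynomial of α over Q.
m_α(x) = x^3 + 3x^2 + 3x - 798

Set β = α + 1 = ∛(799), so β^3 = 799. Then (α + 1)^3 - 799 = 0, i.e. α is a root of g(x) = (x + 1)^3 - 799 = x^3 + 3x^2 + 3x - 798. Since g(x) = h(x + 1) where h(x) = x^3 - 799, and h is irreducible over Q (because 799 is not a perfect cube, so h has no rational root, and a monic cubic with no rational root is irreducible), g is also irreducible (irreducibility is preserved under the substitution x → x + 1). Hence m_α(x) = x^3 + 3x^2 + 3x - 798.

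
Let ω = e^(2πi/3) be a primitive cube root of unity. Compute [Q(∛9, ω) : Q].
[Q(∛9, ω) : Q] = 6

[Q(∛9):Q] = 3 (min poly x^3 - 9, irreducible since 9 is not a perfect cube). [Q(ω):Q] = 2 (min poly x^2 + x + 1). Since Q(∛9) ⊂ R and ω ∉ R, we have ω ∉ Q(∛9), so x^2 + x + 1 remains irreducible over Q(∛9) and [Q(∛9, ω) : Q(∛9)] = 2. By the tower law, [Q(∛9, ω) : Q] = 3 · 2 = 6. (In fact Q(∛9, ω) is the splitting field of x^3 - 9 over Q.)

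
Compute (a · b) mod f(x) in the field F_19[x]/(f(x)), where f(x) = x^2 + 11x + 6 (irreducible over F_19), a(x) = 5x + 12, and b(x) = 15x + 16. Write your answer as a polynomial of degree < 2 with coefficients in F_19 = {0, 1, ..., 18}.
a · b ≡ 5x + 8 (mod f(x))

Multiply in F_19[x]: a(x)·b(x) = (5x + 12)·(15x + 16) = 18x^2 + 13x + 2. This has degree ≥ 2, so divide by f(x) over F_19: 18x^2 + 13x + 2 = (18)·(x^2 + 11x + 6) + (5x + 8). Hence a·b ≡ 5x + 8 (mod f). (F_19[x]/(f) is a field with 19^2 = 361 elements since f is irreducible of degree 2.)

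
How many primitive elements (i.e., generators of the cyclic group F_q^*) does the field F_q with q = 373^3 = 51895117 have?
There are φ(51895116) = 13063680 primitive elements

F_q^* is cyclic of order q - 1 = 51895116. A cyclic group of order m has exactly φ(m) generators. Here m = 51895116 = 2^2 · 3^2 · 7^2 · 13 · 31 · 73, so the number of primitive elements is φ(51895116) = 13063680.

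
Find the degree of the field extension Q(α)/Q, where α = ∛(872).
[Q(α):Q] = 3

The minimal polynomial of α is x^3 - 872, irreducible over Q since 872 is not a perfect cube (so x^3 - 872 has no rational root). Hence [Q(α):Q] = deg(m_α) = 3.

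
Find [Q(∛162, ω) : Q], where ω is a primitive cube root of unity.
[Q(∛162, ω) : Q] = 6

[Q(∛162):Q] = 3 (min poly x^3 - 162, irreducible since 162 is not a perfect cube). [Q(ω):Q] = 2 (min poly x^2 + x + 1). Since Q(∛162) ⊂ R and ω ∉ R, we have ω ∉ Q(∛162), so x^2 + x + 1 remains irreducible over Q(∛162) and [Q(∛162, ω) : Q(∛162)] = 2. By the tower law, [Q(∛162, ω) : Q] = 3 · 2 = 6. (In fact Q(∛162, ω) is the splitting field of x^3 - 162 over Q.)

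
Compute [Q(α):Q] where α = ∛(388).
[Q(α):Q] = 3

The minimal polynomial of α is x^3 - 388, irreducible over Q since 388 is not a perfect cube (so x^3 - 388 has no rational root). Hence [Q(α):Q] = deg(m_α) = 3.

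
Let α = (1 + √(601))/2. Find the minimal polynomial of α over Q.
m_α(x) = x^2 - x - 150

From 2α - 1 = √(601), squaring gives (2α - 1)^2 = 601, i.e. 4α^2 - 4α + 1 = 601, so α^2 - α + (1 - 601)/4 = 0. Since 601 ≡ 1 (mod 4), (1 - 601)/4 = -150 ∈ Z. The polynomial x^2 - x - 150 has discriminant 1 - 4·(-150) = 601, which is not a perfect square in Q (d = 601 is squarefree and ≠ 1), so x^2 - x - 150 is irreducible over Q. It is the minimal polynomial of α.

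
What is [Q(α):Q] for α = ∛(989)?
[Q(α):Q] = 3

The minimal polynomial of α is x^3 - 989, irreducible over Q since 989 is not a perfect cube (so x^3 - 989 has no rational root). Hence [Q(α):Q] = deg(m_α) = 3.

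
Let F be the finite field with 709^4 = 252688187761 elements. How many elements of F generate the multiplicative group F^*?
There are φ(252688187760) = 63533998080 primitive elements

F_q^* is cyclic of order q - 1 = 252688187760. A cyclic group of order m has exactly φ(m) generators. Here m = 252688187760 = 2^4 · 3 · 5 · 37 · 59 · 71 · 6793, so the number of primitive elements is φ(252688187760) = 63533998080.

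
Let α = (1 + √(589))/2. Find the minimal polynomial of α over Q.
m_α(x) = x^2 - x - 147

From 2α - 1 = √(589), squaring gives (2α - 1)^2 = 589, i.e. 4α^2 - 4α + 1 = 589, so α^2 - α + (1 - 589)/4 = 0. Since 589 ≡ 1 (mod 4), (1 - 589)/4 = -147 ∈ Z. The polynomial x^2 - x - 147 has discriminant 1 - 4·(-147) = 589, which is not a perfect square in Q (d = 589 is squarefree and ≠ 1), so x^2 - x - 147 is irreducible over Q. It is the minimal polynomial of α.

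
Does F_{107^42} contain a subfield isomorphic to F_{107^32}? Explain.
No: F_{107^32} is not a subfield of F_{107^42}

F_{p^m} embeds in F_{p^n} iff m | n. Here 32 ∤ 42 (since 42 = 1·32 + 10 with remainder 10 ≠ 0), so F_{107^32} is not a subfield of F_{107^42}. Equivalently: if it were, the tower law would give 32 = [F_{107^32}:F_107] dividing [F_{107^42}:F_107] = 42, contradiction.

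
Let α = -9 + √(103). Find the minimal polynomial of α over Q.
m_α(x) = x^2 + 18x - 22

From α + 9 = √(103), squaring gives (α + 9)^2 = 103, i.e. α^2 + 18α + 81 = 103, so α^2 + 18α - 22 = 0. The discriminant of x^2 + 18x - 22 is (18)^2 - 4·(-22) = 324 + 88 = 412, and 4·(103) is not a perfect square in Q since 103 is squarefree and ≠ 1. Hence x^2 + 18x - 22 is irreducible over Q and is the minimal polynomial of α.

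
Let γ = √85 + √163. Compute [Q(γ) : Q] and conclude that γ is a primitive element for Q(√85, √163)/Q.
[Q(γ) : Q] = 4 (equivalently, Q(γ) = Q(√85, √163))

Obviously Q(γ) ⊆ Q(√85, √163), and [Q(√85, √163):Q] = 4 (since 85, 163 are distinct squarefree integers > 1 with 13855 not a perfect square). To show equality we compute the minimal polynomial of γ. From γ = √85 + √163: γ^2 = 85 + 2√(13855) + 163 = 248 + 2√(13855), so γ^2 - 248 = 2√(13855); squaring, (γ^2 - 248)^2 = 4·13855, i.e. γ^4 - 496γ^2 + 61504 - 55420 = 0, i.e. γ^4 - 496γ^2 + 6084 = 0. So γ is a root of x^4 - 496x^2 + 6084. This polynomial is irreducible over Q: it has no rational root (each ±√85 ± √163 is irrational), and any factorization into two quadratics over Q would force √(13855) ∈ Q (pairing opposite roots) or √85, √163 ∈ Q (other pairings), all impossible. Hence [Q(γ):Q] = 4 = [Q(√85, √163):Q], so Q(γ) = Q(√85, √163).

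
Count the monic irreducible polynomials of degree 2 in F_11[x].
There are 55 monic irreducible polynomials of degree 2 over F_11

Each element of F_{11^2} that lies in no proper subfield is a root of exactly one monic irreducible of degree 2 over F_11, and each such polynomial has 2 distinct roots in F_{11^2}. By Möbius inversion the count is N_11(2) = (1/2) Σ_{d|2} μ(2/d) · 11^d = (1/2)(μ(2)·11^1 + μ(1)·11^2) = 110/2 = 55.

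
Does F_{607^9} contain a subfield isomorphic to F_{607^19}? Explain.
No: F_{607^19} is not a subfield of F_{607^9}

F_{p^m} embeds in F_{p^n} iff m | n. Here 19 ∤ 9 (since 9 = 0·19 + 9 with remainder 9 ≠ 0), so F_{607^19} is not a subfield of F_{607^9}. Equivalently: if it were, the tower law would give 19 = [F_{607^19}:F_607] dividing [F_{607^9}:F_607] = 9, contradiction.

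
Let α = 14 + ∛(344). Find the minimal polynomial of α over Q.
m_α(x) = x^3 - 42x^2 + 588x - 3088

Set β = α - 14 = ∛(344), so β^3 = 344. Then (α - 14)^3 - 344 = 0, i.e. α is a root of g(x) = (x - 14)^3 - 344 = x^3 - 42x^2 + 588x - 3088. Since g(x) = h(x - 14) where h(x) = x^3 - 344, and h is irreducible over Q (because 344 is not a perfect cube, so h has no rational root, and a monic cubic with no rational root is irreducible), g is also irreducible (irreducibility is preserved under the substitution x → x - 14). Hence m_α(x) = x^3 - 42x^2 + 588x - 3088.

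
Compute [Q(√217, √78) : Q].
[Q(√217, √78) : Q] = 4

[Q(√217):Q] = 2 (min poly x^2 - 217, irreducible since 217 is squarefree > 1). For the top step, suppose √78 ∈ Q(√217), say √78 = c + d√217 with c, d ∈ Q. Squaring: 78 = c^2 + 217d^2 + 2cd√217. Since √217 ∉ Q this forces 2cd = 0. If d = 0 then √78 = c ∈ Q, contradicting 78 squarefree > 1. If c = 0 then 78 = 217d^2, so 217·78 = (217d)^2 is a perfect square in Q — but 217·78 = 16926 is not a perfect square (since 217 and 78 are distinct squarefree integers). Contradiction. Hence √78 ∉ Q(√217), so x^2 - 78 stays irreducible over Q(√217) and [Q(√217, √78) : Q(√217)] = 2. By the tower law, [Q(√217, √78) : Q] = 2 · 2 = 4.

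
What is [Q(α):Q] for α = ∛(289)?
[Q(α):Q] = 3

The minimal polynomial of α is x^3 - 289, irreducible over Q since 289 is not a perfect cube (so x^3 - 289 has no rational root). Hence [Q(α):Q] = deg(m_α) = 3.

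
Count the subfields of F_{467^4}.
F_{467^4} has 3 subfields

The subfields of F_{p^n} are exactly the fields F_{p^d} for d | n (each is the fixed field of the unique index-d subgroup of Gal(F_{p^n}/F_p) ≅ Z/nZ). The divisors of n = 4 are {1, 2, 4}, giving 3 subfields: F_{467^1}, F_{467^2}, F_{467^4}.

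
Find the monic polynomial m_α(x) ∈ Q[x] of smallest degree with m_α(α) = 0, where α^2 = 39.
m_α(x) = x^2 - 39

α satisfies α^2 - 39 = 0, so x^2 - 39 annihilates α. Since d = 39 is squarefree and ≠ 1, it is not a perfect square in Q, so x^2 - 39 has no rational root and is therefore irreducible over Q (a degree-2 polynomial over a field is irreducible iff it has no root). Hence m_α(x) = x^2 - 39.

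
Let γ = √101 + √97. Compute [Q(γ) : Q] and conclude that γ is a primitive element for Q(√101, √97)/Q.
[Q(γ) : Q] = 4 (equivalently, Q(γ) = Q(√101, √97))

Obviously Q(γ) ⊆ Q(√101, √97), and [Q(√101, √97):Q] = 4 (since 101, 97 are distinct squarefree integers > 1 with 9797 not a perfect square). To show equality we compute the minimal polynomial of γ. From γ = √101 + √97: γ^2 = 101 + 2√(9797) + 97 = 198 + 2√(9797), so γ^2 - 198 = 2√(9797); squaring, (γ^2 - 198)^2 = 4·9797, i.e. γ^4 - 396γ^2 + 39204 - 39188 = 0, i.e. γ^4 - 396γ^2 + 16 = 0. So γ is a root of x^4 - 396x^2 + 16. This polynomial is irreducible over Q: it has no rational root (each ±√101 ± √97 is irrational), and any factorization into two quadratics over Q would force √(9797) ∈ Q (pairing opposite roots) or √101, √97 ∈ Q (other pairings), all impossible. Hence [Q(γ):Q] = 4 = [Q(√101, √97):Q], so Q(γ) = Q(√101, √97).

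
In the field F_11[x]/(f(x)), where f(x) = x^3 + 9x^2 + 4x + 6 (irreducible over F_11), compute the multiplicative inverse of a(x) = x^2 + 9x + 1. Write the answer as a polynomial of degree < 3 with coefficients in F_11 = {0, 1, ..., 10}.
a(x)^(-1) ≡ 9x^2 + 8x + 5 (mod f(x))

Since f is irreducible over F_11, F_11[x]/(f) is a field and a(x) ≠ 0 has an inverse. Apply the extended Euclidean algorithm to f(x) and a(x) in F_11[x]: f(x) = (x)·a(x) + (3x + 6);  a(x) = (4x + 6)·(3x + 6) + (9). The last nonzero remainder is the constant 9 = gcd(f, a) in F_11. Back-substituting through the division chain expresses 9 = s(x)·a(x) + t(x)·f(x) with s(x) ≡ 4x^2 + 6x + 1 (mod f), so (4x^2 + 6x + 1)·a(x) ≡ 9 (mod f). Multiplying by 9^(-1) ≡ 5 in F_11 gives a(x)^(-1) ≡ 5·(4x^2 + 6x + 1) ≡ 9x^2 + 8x + 5 (mod f). Check: (x^2 + 9x + 1)·(9x^2 + 8x + 5) = 9x^4 + x^3 + 9x^2 + 9x + 5 ≡ 1 (mod x^3 + 9x^2 + 4x + 6).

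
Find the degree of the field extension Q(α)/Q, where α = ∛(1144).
[Q(α):Q] = 3

The minimal polynomial of α is x^3 - 1144, irreducible over Q since 1144 is not a perfect cube (so x^3 - 1144 has no rational root). Hence [Q(α):Q] = deg(m_α) = 3.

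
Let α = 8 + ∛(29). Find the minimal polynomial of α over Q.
m_α(x) = x^3 - 24x^2 + 192x - 541

Set β = α - 8 = ∛(29), so β^3 = 29. Then (α - 8)^3 - 29 = 0, i.e. α is a root of g(x) = (x - 8)^3 - 29 = x^3 - 24x^2 + 192x - 541. Since g(x) = h(x - 8) where h(x) = x^3 - 29, and h is irreducible over Q (because 29 is not a perfect cube, so h has no rational root, and a monic cubic with no rational root is irreducible), g is also irreducible (irreducibility is preserved under the substitution x → x - 8). Hence m_α(x) = x^3 - 24x^2 + 192x - 541.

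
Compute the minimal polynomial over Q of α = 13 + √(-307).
m_α(x) = x^2 - 26x + 476

From α - 13 = √(-307), squaring gives (α - 13)^2 = -307, i.e. α^2 - 26α + 169 = -307, so α^2 - 26α + 476 = 0. The discriminant of x^2 - 26x + 476 is (-26)^2 - 4·(476) = 676 - 1904 = -1228, and 4·(-307) is not a perfect square in Q since -307 is squarefree and ≠ 1. Hence x^2 - 26x + 476 is irreducible over Q and is the minimal polynomial of α.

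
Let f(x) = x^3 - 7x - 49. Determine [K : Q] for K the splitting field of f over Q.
[K : Q] = 6

By the rational root test, any rational root of the monic integer polynomial f(x) = x^3 - 7x - 49 must be an integer dividing the constant term -49, i.e. one of ±{1, 7, 49}. Evaluating: f(1) = -55, f(-1) = -43, f(7) = 245, f(-7) = -343, f(49) = 117257, f(-49) = -117355; none is 0, so f has no rational root and is therefore irreducible over Q (a cubic with no linear factor over a field is irreducible). For an irreducible cubic, the Galois group is A_3 or S_3 according as the discriminant disc(f) = -4a^3 - 27b^2 = -4·(-7)^3 - 27·(-49)^2 = -63455 is or is not a square in Q. Here disc(f) = -63455 is not a perfect square in Q, so the Galois group of f over Q is not contained in A_3 and must be all of S_3. The splitting field has degree |S_3| = 6 over Q, so [K : Q] = 6.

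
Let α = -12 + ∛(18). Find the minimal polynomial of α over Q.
m_α(x) = x^3 + 36x^2 + 432x + 1710

Set β = α + 12 = ∛(18), so β^3 = 18. Then (α + 12)^3 - 18 = 0, i.e. α is a root of g(x) = (x + 12)^3 - 18 = x^3 + 36x^2 + 432x + 1710. Since g(x) = h(x + 12) where h(x) = x^3 - 18, and h is irreducible over Q (because 18 is not a perfect cube, so h has no rational root, and a monic cubic with no rational root is irreducible), g is also irreducible (irreducibility is preserved under the substitution x → x + 12). Hence m_α(x) = x^3 + 36x^2 + 432x + 1710.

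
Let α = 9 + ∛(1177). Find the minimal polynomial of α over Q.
m_α(x) = x^3 - 27x^2 + 243x - 1906

Set β = α - 9 = ∛(1177), so β^3 = 1177. Then (α - 9)^3 - 1177 = 0, i.e. α is a root of g(x) = (x - 9)^3 - 1177 = x^3 - 27x^2 + 243x - 1906. Since g(x) = h(x - 9) where h(x) = x^3 - 1177, and h is irreducible over Q (because 1177 is not a perfect cube, so h has no rational root, and a monic cubic with no rational root is irreducible), g is also irreducible (irreducibility is preserved under the substitution x → x - 9). Hence m_α(x) = x^3 - 27x^2 + 243x - 1906.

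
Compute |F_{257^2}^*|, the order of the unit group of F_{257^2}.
|F_{257^2}^*| = 66048

F_{257^2} has 257^2 = 66049 elements; its multiplicative group consists of all nonzero elements, so |F_{257^2}^*| = 66049 - 1 = 66048. (It is cyclic since any finite subgroup of the multiplicative group of a field is cyclic.)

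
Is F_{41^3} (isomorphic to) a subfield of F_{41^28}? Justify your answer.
No: F_{41^3} is not a subfield of F_{41^28}

F_{p^m} embeds in F_{p^n} iff m | n. Here 3 ∤ 28 (since 28 = 9·3 + 1 with remainder 1 ≠ 0), so F_{41^3} is not a subfield of F_{41^28}. Equivalently: if it were, the tower law would give 3 = [F_{41^3}:F_41] dividing [F_{41^28}:F_41] = 28, contradiction.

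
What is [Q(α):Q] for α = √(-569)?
[Q(α):Q] = 2

[Q(α):Q] equals the degree of the minimal polynomial of α. Here α^2 = -569 and x^2 + 569 is irreducible (d = -569 is squarefree, ≠ 1, hence not a square), so deg(m_α) = 2. Thus [Q(α):Q] = 2.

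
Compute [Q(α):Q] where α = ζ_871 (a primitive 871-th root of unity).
[Q(α):Q] = 792

The minimal polynomial of ζ_871 over Q is the 871-th cyclotomic polynomial Φ_871(x), which is irreducible over Q and has degree φ(871) = 792. Hence [Q(α):Q] = φ(871) = 792.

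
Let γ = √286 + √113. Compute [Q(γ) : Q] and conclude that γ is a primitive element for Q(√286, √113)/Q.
[Q(γ) : Q] = 4 (equivalently, Q(γ) = Q(√286, √113))

Obviously Q(γ) ⊆ Q(√286, √113), and [Q(√286, √113):Q] = 4 (since 286, 113 are distinct squarefree integers > 1 with 32318 not a perfect square). To show equality we compute the minimal polynomial of γ. From γ = √286 + √113: γ^2 = 286 + 2√(32318) + 113 = 399 + 2√(32318), so γ^2 - 399 = 2√(32318); squaring, (γ^2 - 399)^2 = 4·32318, i.e. γ^4 - 798γ^2 + 159201 - 129272 = 0, i.e. γ^4 - 798γ^2 + 29929 = 0. So γ is a root of x^4 - 798x^2 + 29929. This polynomial is irreducible over Q: it has no rational root (each ±√286 ± √113 is irrational), and any factorization into two quadratics over Q would force √(32318) ∈ Q (pairing opposite roots) or √286, √113 ∈ Q (other pairings), all impossible. Hence [Q(γ):Q] = 4 = [Q(√286, √113):Q], so Q(γ) = Q(√286, √113).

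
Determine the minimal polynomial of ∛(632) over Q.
m_α(x) = x^3 - 632

α satisfies α^3 = 632, so x^3 - 632 annihilates α. By the rational root test, a rational root p/q (in lowest terms) of x^3 - 632 would satisfy p^3 = 632 q^3, forcing q = 1 and p^3 = 632; but 632 is not a perfect cube, contradiction. A monic cubic over Q with no rational root is irreducible (any nontrivial factorization would include a linear factor). Hence x^3 - 632 is the minimal polynomial of α, and in particular [Q(α):Q] = 3.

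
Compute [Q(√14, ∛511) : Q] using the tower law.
[Q(√14, ∛511) : Q] = 6

Let L = Q(√14, ∛511). Since Q(√14) ⊂ L and [Q(√14):Q] = 2, the tower law gives 2 | [L:Q]. Likewise Q(∛511) ⊂ L with [Q(∛511):Q] = 3 (because 511 is not a perfect cube), so 3 | [L:Q]. As gcd(2,3) = 1, [L:Q] is divisible by 6. Conversely L is generated over Q by √14 and ∛511, so [L:Q] ≤ 2·3 = 6. Therefore [Q(√14, ∛511) : Q] = 6.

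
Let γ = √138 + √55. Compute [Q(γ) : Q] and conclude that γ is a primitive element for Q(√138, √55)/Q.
[Q(γ) : Q] = 4 (equivalently, Q(γ) = Q(√138, √55))

Obviously Q(γ) ⊆ Q(√138, √55), and [Q(√138, √55):Q] = 4 (since 138, 55 are distinct squarefree integers > 1 with 7590 not a perfect square). To show equality we compute the minimal polynomial of γ. From γ = √138 + √55: γ^2 = 138 + 2√(7590) + 55 = 193 + 2√(7590), so γ^2 - 193 = 2√(7590); squaring, (γ^2 - 193)^2 = 4·7590, i.e. γ^4 - 386γ^2 + 37249 - 30360 = 0, i.e. γ^4 - 386γ^2 + 6889 = 0. So γ is a root of x^4 - 386x^2 + 6889. This polynomial is irreducible over Q: it has no rational root (each ±√138 ± √55 is irrational), and any factorization into two quadratics over Q would force √(7590) ∈ Q (pairing opposite roots) or √138, √55 ∈ Q (other pairings), all impossible. Hence [Q(γ):Q] = 4 = [Q(√138, √55):Q], so Q(γ) = Q(√138, √55).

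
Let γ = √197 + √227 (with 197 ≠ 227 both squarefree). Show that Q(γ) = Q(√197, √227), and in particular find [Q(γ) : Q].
[Q(γ) : Q] = 4 (equivalently, Q(γ) = Q(√197, √227))

Obviously Q(γ) ⊆ Q(√197, √227), and [Q(√197, √227):Q] = 4 (since 197, 227 are distinct squarefree integers > 1 with 44719 not a perfect square). To show equality we compute the minimal polynomial of γ. From γ = √197 + √227: γ^2 = 197 + 2√(44719) + 227 = 424 + 2√(44719), so γ^2 - 424 = 2√(44719); squaring, (γ^2 - 424)^2 = 4·44719, i.e. γ^4 - 848γ^2 + 179776 - 178876 = 0, i.e. γ^4 - 848γ^2 + 900 = 0. So γ is a root of x^4 - 848x^2 + 900. This polynomial is irreducible over Q: it has no rational root (each ±√197 ± √227 is irrational), and any factorization into two quadratics over Q would force √(44719) ∈ Q (pairing opposite roots) or √197, √227 ∈ Q (other pairings), all impossible. Hence [Q(γ):Q] = 4 = [Q(√197, √227):Q], so Q(γ) = Q(√197, √227).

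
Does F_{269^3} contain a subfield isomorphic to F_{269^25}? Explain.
No: F_{269^25} is not a subfield of F_{269^3}

F_{p^m} embeds in F_{p^n} iff m | n. Here 25 ∤ 3 (since 3 = 0·25 + 3 with remainder 3 ≠ 0), so F_{269^25} is not a subfield of F_{269^3}. Equivalently: if it were, the tower law would give 25 = [F_{269^25}:F_269] dividing [F_{269^3}:F_269] = 3, contradiction.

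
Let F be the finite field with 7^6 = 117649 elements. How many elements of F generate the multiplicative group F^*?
There are φ(117648) = 36288 primitive elements

F_q^* is cyclic of order q - 1 = 117648. A cyclic group of order m has exactly φ(m) generators. Here m = 117648 = 2^4 · 3^2 · 19 · 43, so the number of primitive elements is φ(117648) = 36288.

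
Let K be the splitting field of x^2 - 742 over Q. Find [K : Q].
[K : Q] = 2

f(x) = x^2 - 742 factors as (x - √742)(x + √742). The splitting field is K = Q(√742). Since 742 is squarefree and > 1, it is not a perfect square, so x^2 - 742 is irreducible over Q and [Q(√742) : Q] = 2. Hence [K : Q] = 2.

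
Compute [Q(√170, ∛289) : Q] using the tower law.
[Q(√170, ∛289) : Q] = 6

Let L = Q(√170, ∛289). Since Q(√170) ⊂ L and [Q(√170):Q] = 2, the tower law gives 2 | [L:Q]. Likewise Q(∛289) ⊂ L with [Q(∛289):Q] = 3 (because 289 is not a perfect cube), so 3 | [L:Q]. As gcd(2,3) = 1, [L:Q] is divisible by 6. Conversely L is generated over Q by √170 and ∛289, so [L:Q] ≤ 2·3 = 6. Therefore [Q(√170, ∛289) : Q] = 6.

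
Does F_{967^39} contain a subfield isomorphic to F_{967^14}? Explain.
No: F_{967^14} is not a subfield of F_{967^39}

F_{p^m} embeds in F_{p^n} iff m | n. Here 14 ∤ 39 (since 39 = 2·14 + 11 with remainder 11 ≠ 0), so F_{967^14} is not a subfield of F_{967^39}. Equivalently: if it were, the tower law would give 14 = [F_{967^14}:F_967] dividing [F_{967^39}:F_967] = 39, contradiction.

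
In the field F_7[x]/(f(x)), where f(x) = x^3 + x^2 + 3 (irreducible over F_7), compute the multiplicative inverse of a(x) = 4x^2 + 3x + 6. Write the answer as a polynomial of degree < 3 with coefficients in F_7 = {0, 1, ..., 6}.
a(x)^(-1) ≡ 5x^2 + 5x + 3 (mod f(x))

Since f is irreducible over F_7, F_7[x]/(f) is a field and a(x) ≠ 0 has an inverse. Apply the extended Euclidean algorithm to f(x) and a(x) in F_7[x]: f(x) = (2x + 4)·a(x) + (4x);  a(x) = (x + 6)·(4x) + (6). The last nonzero remainder is the constant 6 = gcd(f, a) in F_7. Back-substituting through the division chain expresses 6 = s(x)·a(x) + t(x)·f(x) with s(x) ≡ 2x^2 + 2x + 4 (mod f), so (2x^2 + 2x + 4)·a(x) ≡ 6 (mod f). Multiplying by 6^(-1) ≡ 6 in F_7 gives a(x)^(-1) ≡ 6·(2x^2 + 2x + 4) ≡ 5x^2 + 5x + 3 (mod f). Check: (4x^2 + 3x + 6)·(5x^2 + 5x + 3) = 6x^4 + x^2 + 4x + 4 ≡ 1 (mod x^3 + x^2 + 3).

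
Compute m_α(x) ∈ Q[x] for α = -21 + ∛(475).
m_α(x) = x^3 + 63x^2 + 1323x + 8786

Set β = α + 21 = ∛(475), so β^3 = 475. Then (α + 21)^3 - 475 = 0, i.e. α is a root of g(x) = (x + 21)^3 - 475 = x^3 + 63x^2 + 1323x + 8786. Since g(x) = h(x + 21) where h(x) = x^3 - 475, and h is irreducible over Q (because 475 is not a perfect cube, so h has no rational root, and a monic cubic with no rational root is irreducible), g is also irreducible (irreducibility is preserved under the substitution x → x + 21). Hence m_α(x) = x^3 + 63x^2 + 1323x + 8786.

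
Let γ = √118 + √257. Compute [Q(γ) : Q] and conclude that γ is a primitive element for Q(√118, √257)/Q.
[Q(γ) : Q] = 4 (equivalently, Q(γ) = Q(√118, √257))

Obviously Q(γ) ⊆ Q(√118, √257), and [Q(√118, √257):Q] = 4 (since 118, 257 are distinct squarefree integers > 1 with 30326 not a perfect square). To show equality we compute the minimal polynomial of γ. From γ = √118 + √257: γ^2 = 118 + 2√(30326) + 257 = 375 + 2√(30326), so γ^2 - 375 = 2√(30326); squaring, (γ^2 - 375)^2 = 4·30326, i.e. γ^4 - 750γ^2 + 140625 - 121304 = 0, i.e. γ^4 - 750γ^2 + 19321 = 0. So γ is a root of x^4 - 750x^2 + 19321. This polynomial is irreducible over Q: it has no rational root (each ±√118 ± √257 is irrational), and any factorization into two quadratics over Q would force √(30326) ∈ Q (pairing opposite roots) or √118, √257 ∈ Q (other pairings), all impossible. Hence [Q(γ):Q] = 4 = [Q(√118, √257):Q], so Q(γ) = Q(√118, √257).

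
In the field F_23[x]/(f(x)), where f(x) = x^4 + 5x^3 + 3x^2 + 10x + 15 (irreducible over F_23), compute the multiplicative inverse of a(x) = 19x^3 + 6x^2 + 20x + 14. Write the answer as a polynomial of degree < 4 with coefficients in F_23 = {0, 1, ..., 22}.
a(x)^(-1) ≡ 22x^2 + 18x + 15 (mod f(x))

Since f is irreducible over F_23, F_23[x]/(f) is a field and a(x) ≠ 0 has an inverse. Apply the extended Euclidean algorithm to f(x) and a(x) in F_23[x]: f(x) = (17x + 7)·a(x) + (12x^2 + 9);  a(x) = (15x + 12)·(12x^2 + 9) + (21). The last nonzero remainder is the constant 21 = gcd(f, a) in F_23. Back-substituting through the division chain expresses 21 = s(x)·a(x) + t(x)·f(x) with s(x) ≡ 2x^2 + 10x + 16 (mod f), so (2x^2 + 10x + 16)·a(x) ≡ 21 (mod f). Multiplying by 21^(-1) ≡ 11 in F_23 gives a(x)^(-1) ≡ 11·(2x^2 + 10x + 16) ≡ 22x^2 + 18x + 15 (mod f). Check: (19x^3 + 6x^2 + 20x + 14)·(22x^2 + 18x + 15) = 4x^5 + 14x^4 + 5x^3 + 22x^2 + 3 ≡ 1 (mod x^4 + 5x^3 + 3x^2 + 10x + 15).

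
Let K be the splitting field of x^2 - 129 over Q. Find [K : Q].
[K : Q] = 2

f(x) = x^2 - 129 factors as (x - √129)(x + √129). The splitting field is K = Q(√129). Since 129 is squarefree and > 1, it is not a perfect square, so x^2 - 129 is irreducible over Q and [Q(√129) : Q] = 2. Hence [K : Q] = 2.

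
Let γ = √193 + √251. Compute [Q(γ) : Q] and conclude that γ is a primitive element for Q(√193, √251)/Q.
[Q(γ) : Q] = 4 (equivalently, Q(γ) = Q(√193, √251))

Obviously Q(γ) ⊆ Q(√193, √251), and [Q(√193, √251):Q] = 4 (since 193, 251 are distinct squarefree integers > 1 with 48443 not a perfect square). To show equality we compute the minimal polynomial of γ. From γ = √193 + √251: γ^2 = 193 + 2√(48443) + 251 = 444 + 2√(48443), so γ^2 - 444 = 2√(48443); squaring, (γ^2 - 444)^2 = 4·48443, i.e. γ^4 - 888γ^2 + 197136 - 193772 = 0, i.e. γ^4 - 888γ^2 + 3364 = 0. So γ is a root of x^4 - 888x^2 + 3364. This polynomial is irreducible over Q: it has no rational root (each ±√193 ± √251 is irrational), and any factorization into two quadratics over Q would force √(48443) ∈ Q (pairing opposite roots) or √193, √251 ∈ Q (other pairings), all impossible. Hence [Q(γ):Q] = 4 = [Q(√193, √251):Q], so Q(γ) = Q(√193, √251).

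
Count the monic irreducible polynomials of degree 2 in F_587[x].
There are 171991 monic irreducible polynomials of degree 2 over F_587

Each element of F_{587^2} that lies in no proper subfield is a root of exactly one monic irreducible of degree 2 over F_587, and each such polynomial has 2 distinct roots in F_{587^2}. By Möbius inversion the count is N_587(2) = (1/2) Σ_{d|2} μ(2/d) · 587^d = (1/2)(μ(2)·587^1 + μ(1)·587^2) = 343982/2 = 171991.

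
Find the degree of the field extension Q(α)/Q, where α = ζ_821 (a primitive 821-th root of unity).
[Q(α):Q] = 820

The minimal polynomial of ζ_821 over Q is the 821-th cyclotomic polynomial Φ_821(x), which is irreducible over Q and has degree φ(821) = 820. Hence [Q(α):Q] = φ(821) = 820.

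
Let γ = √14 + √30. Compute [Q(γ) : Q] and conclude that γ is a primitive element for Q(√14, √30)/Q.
[Q(γ) : Q] = 4 (equivalently, Q(γ) = Q(√14, √30))

Obviously Q(γ) ⊆ Q(√14, √30), and [Q(√14, √30):Q] = 4 (since 14, 30 are distinct squarefree integers > 1 with 420 not a perfect square). To show equality we compute the minimal polynomial of γ. From γ = √14 + √30: γ^2 = 14 + 2√(420) + 30 = 44 + 2√(420), so γ^2 - 44 = 2√(420); squaring, (γ^2 - 44)^2 = 4·420, i.e. γ^4 - 88γ^2 + 1936 - 1680 = 0, i.e. γ^4 - 88γ^2 + 256 = 0. So γ is a root of x^4 - 88x^2 + 256. This polynomial is irreducible over Q: it has no rational root (each ±√14 ± √30 is irrational), and any factorization into two quadratics over Q would force √(420) ∈ Q (pairing opposite roots) or √14, √30 ∈ Q (other pairings), all impossible. Hence [Q(γ):Q] = 4 = [Q(√14, √30):Q], so Q(γ) = Q(√14, √30).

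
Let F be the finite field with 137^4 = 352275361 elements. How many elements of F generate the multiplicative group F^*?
There are φ(352275360) = 84525056 primitive elements

F_q^* is cyclic of order q - 1 = 352275360. A cyclic group of order m has exactly φ(m) generators. Here m = 352275360 = 2^5 · 3 · 5 · 17 · 23 · 1877, so the number of primitive elements is φ(352275360) = 84525056.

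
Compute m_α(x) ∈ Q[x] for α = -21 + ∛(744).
m_α(x) = x^3 + 63x^2 + 1323x + 8517

Set β = α + 21 = ∛(744), so β^3 = 744. Then (α + 21)^3 - 744 = 0, i.e. α is a root of g(x) = (x + 21)^3 - 744 = x^3 + 63x^2 + 1323x + 8517. Since g(x) = h(x + 21) where h(x) = x^3 - 744, and h is irreducible over Q (because 744 is not a perfect cube, so h has no rational root, and a monic cubic with no rational root is irreducible), g is also irreducible (irreducibility is preserved under the substitution x → x + 21). Hence m_α(x) = x^3 + 63x^2 + 1323x + 8517.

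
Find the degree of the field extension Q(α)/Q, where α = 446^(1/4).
[Q(α):Q] = 4

α is a root of x^4 - 446. By Eisenstein's criterion at the prime p = 2 (which divides the constant term 446 but p^2 = 4 does not, since 446 is squarefree), x^4 - 446 is irreducible over Q. Hence [Q(α):Q] = 4.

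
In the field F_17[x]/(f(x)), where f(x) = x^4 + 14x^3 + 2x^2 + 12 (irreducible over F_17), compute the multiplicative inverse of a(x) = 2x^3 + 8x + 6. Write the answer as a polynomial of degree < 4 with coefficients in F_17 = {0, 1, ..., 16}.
a(x)^(-1) ≡ 2x^3 + 13x^2 + 11x + 2 (mod f(x))

Since f is irreducible over F_17, F_17[x]/(f) is a field and a(x) ≠ 0 has an inverse. Apply the extended Euclidean algorithm to f(x) and a(x) in F_17[x]: f(x) = (9x + 7)·a(x) + (15x^2 + 9x + 4);  a(x) = (16x + 4)·(15x^2 + 9x + 4) + (10x + 7);  (15x^2 + 9x + 4) = (10x + 16)·(10x + 7) + (11). The last nonzero remainder is the constant 11 = gcd(f, a) in F_17. Back-substituting through the division chain expresses 11 = s(x)·a(x) + t(x)·f(x) with s(x) ≡ 5x^3 + 7x^2 + 2x + 5 (mod f), so (5x^3 + 7x^2 + 2x + 5)·a(x) ≡ 11 (mod f). Multiplying by 11^(-1) ≡ 14 in F_17 gives a(x)^(-1) ≡ 14·(5x^3 + 7x^2 + 2x + 5) ≡ 2x^3 + 13x^2 + 11x + 2 (mod f). Check: (2x^3 + 8x + 6)·(2x^3 + 13x^2 + 11x + 2) = 4x^6 + 9x^5 + 4x^4 + x^3 + 13x^2 + 14x + 12 ≡ 1 (mod x^4 + 14x^3 + 2x^2 + 12).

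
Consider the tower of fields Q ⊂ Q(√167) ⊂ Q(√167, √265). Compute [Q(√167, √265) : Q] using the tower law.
[Q(√167, √265) : Q] = 4

[Q(√167):Q] = 2 (min poly x^2 - 167, irreducible since 167 is squarefree > 1). For the top step, suppose √265 ∈ Q(√167), say √265 = c + d√167 with c, d ∈ Q. Squaring: 265 = c^2 + 167d^2 + 2cd√167. Since √167 ∉ Q this forces 2cd = 0. If d = 0 then √265 = c ∈ Q, contradicting 265 squarefree > 1. If c = 0 then 265 = 167d^2, so 167·265 = (167d)^2 is a perfect square in Q — but 167·265 = 44255 is not a perfect square (since 167 and 265 are distinct squarefree integers). Contradiction. Hence √265 ∉ Q(√167), so x^2 - 265 stays irreducible over Q(√167) and [Q(√167, √265) : Q(√167)] = 2. By the tower law, [Q(√167, √265) : Q] = 2 · 2 = 4.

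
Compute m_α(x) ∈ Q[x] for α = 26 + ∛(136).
m_α(x) = x^3 - 78x^2 + 2028x - 17712

Set β = α - 26 = ∛(136), so β^3 = 136. Then (α - 26)^3 - 136 = 0, i.e. α is a root of g(x) = (x - 26)^3 - 136 = x^3 - 78x^2 + 2028x - 17712. Since g(x) = h(x - 26) where h(x) = x^3 - 136, and h is irreducible over Q (because 136 is not a perfect cube, so h has no rational root, and a monic cubic with no rational root is irreducible), g is also irreducible (irreducibility is preserved under the substitution x → x - 26). Hence m_α(x) = x^3 - 78x^2 + 2028x - 17712.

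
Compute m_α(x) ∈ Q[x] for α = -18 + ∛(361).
m_α(x) = x^3 + 54x^2 + 972x + 5471

Set β = α + 18 = ∛(361), so β^3 = 361. Then (α + 18)^3 - 361 = 0, i.e. α is a root of g(x) = (x + 18)^3 - 361 = x^3 + 54x^2 + 972x + 5471. Since g(x) = h(x + 18) where h(x) = x^3 - 361, and h is irreducible over Q (because 361 is not a perfect cube, so h has no rational root, and a monic cubic with no rational root is irreducible), g is also irreducible (irreducibility is preserved under the substitution x → x + 18). Hence m_α(x) = x^3 + 54x^2 + 972x + 5471.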